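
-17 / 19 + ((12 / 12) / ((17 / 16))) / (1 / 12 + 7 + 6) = -41725 / 50711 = -0.82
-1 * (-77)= 77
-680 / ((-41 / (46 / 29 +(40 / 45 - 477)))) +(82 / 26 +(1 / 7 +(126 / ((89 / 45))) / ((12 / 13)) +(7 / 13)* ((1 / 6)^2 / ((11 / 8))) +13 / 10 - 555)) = -13269788720098 / 1588902315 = -8351.54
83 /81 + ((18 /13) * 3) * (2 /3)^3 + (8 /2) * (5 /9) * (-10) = -21025 /1053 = -19.97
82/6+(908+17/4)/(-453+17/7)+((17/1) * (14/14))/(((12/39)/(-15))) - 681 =-56700391/37848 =-1498.11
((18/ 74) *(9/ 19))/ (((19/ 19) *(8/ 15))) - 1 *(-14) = 79951/ 5624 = 14.22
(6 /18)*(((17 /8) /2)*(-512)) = -181.33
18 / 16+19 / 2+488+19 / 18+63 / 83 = 2990627 / 5976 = 500.44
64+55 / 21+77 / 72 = 67.69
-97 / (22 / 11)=-97 / 2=-48.50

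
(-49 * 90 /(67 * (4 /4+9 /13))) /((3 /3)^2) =-28665 /737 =-38.89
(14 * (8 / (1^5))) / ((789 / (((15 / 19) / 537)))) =560 / 2683389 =0.00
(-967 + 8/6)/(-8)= 2897/24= 120.71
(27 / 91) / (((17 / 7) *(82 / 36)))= 486 / 9061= 0.05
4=4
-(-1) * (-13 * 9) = -117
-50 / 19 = -2.63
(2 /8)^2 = 1 /16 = 0.06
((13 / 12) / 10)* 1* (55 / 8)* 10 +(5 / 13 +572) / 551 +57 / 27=21862747 / 2062944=10.60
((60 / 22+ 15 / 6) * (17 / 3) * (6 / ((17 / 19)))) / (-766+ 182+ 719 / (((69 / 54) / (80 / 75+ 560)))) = 0.00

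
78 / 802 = 39 / 401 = 0.10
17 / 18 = 0.94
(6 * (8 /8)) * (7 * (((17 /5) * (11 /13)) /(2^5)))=3927 /1040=3.78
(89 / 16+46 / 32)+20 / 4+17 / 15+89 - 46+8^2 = 1802 / 15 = 120.13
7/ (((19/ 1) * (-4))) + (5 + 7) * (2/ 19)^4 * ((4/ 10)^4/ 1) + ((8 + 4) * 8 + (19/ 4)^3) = 1058622543483/ 5212840000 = 203.08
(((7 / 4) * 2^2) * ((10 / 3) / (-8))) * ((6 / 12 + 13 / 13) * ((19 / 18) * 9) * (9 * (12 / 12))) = -5985 / 16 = -374.06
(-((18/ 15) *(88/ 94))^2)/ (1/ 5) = -69696/ 11045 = -6.31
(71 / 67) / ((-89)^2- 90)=71 / 524677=0.00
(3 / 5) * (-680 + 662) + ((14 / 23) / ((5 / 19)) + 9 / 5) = -769 / 115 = -6.69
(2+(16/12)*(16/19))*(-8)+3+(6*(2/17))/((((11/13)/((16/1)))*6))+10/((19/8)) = -165719/10659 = -15.55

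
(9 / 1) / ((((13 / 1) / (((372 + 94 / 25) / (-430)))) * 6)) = -14091 / 139750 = -0.10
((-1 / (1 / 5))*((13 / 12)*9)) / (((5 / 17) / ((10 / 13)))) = -255 / 2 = -127.50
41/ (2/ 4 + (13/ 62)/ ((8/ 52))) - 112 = -20788/ 231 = -89.99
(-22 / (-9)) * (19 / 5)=418 / 45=9.29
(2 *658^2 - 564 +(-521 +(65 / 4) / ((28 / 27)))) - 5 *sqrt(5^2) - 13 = 96859915 / 112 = 864820.67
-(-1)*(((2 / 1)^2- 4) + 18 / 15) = 1.20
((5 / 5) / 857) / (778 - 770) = 0.00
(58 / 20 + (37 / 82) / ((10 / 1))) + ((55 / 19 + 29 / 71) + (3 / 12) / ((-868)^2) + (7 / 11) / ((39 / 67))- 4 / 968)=5771496915905555 / 786584212430016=7.34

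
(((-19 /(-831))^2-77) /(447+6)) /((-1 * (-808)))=-13293209 /63190474866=-0.00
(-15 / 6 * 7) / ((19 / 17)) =-595 / 38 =-15.66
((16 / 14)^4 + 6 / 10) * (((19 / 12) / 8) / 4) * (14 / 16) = 0.10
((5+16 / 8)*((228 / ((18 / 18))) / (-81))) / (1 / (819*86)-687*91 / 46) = 47879468 / 3302491749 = 0.01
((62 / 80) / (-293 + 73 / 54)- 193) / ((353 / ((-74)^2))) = -83224216513 / 27796985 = -2994.00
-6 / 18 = -1 / 3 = -0.33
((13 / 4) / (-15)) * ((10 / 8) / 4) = -13 / 192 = -0.07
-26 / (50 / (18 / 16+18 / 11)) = -3159 / 2200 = -1.44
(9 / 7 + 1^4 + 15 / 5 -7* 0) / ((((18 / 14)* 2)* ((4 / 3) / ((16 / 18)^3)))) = 2368 / 2187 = 1.08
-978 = -978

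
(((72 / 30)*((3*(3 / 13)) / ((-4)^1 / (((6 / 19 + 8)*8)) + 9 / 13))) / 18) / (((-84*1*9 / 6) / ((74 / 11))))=-23384 / 2999535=-0.01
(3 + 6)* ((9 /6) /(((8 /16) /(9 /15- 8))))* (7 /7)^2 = -999 /5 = -199.80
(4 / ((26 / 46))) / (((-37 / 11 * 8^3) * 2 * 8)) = -253 / 985088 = -0.00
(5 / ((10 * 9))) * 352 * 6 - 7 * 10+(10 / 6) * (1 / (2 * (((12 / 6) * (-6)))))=3403 / 72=47.26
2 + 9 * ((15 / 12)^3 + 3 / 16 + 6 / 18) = 1553 / 64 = 24.27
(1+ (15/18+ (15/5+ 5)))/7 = 59/42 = 1.40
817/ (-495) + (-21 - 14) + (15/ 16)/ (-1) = -297697/ 7920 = -37.59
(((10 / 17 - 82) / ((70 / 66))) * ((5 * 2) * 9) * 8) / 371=-6576768 / 44149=-148.97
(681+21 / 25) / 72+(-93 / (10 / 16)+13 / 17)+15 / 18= -702433 / 5100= -137.73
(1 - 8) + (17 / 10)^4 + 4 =53521 / 10000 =5.35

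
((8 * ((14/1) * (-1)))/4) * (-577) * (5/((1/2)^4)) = 1292480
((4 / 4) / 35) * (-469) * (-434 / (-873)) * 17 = -494326 / 4365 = -113.25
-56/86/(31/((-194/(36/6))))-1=-1283/3999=-0.32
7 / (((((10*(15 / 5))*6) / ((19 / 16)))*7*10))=19 / 28800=0.00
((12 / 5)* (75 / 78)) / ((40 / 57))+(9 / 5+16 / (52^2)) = 17219 / 3380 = 5.09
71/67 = 1.06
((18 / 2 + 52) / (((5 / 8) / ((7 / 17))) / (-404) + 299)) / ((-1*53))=-1380064 / 358518023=-0.00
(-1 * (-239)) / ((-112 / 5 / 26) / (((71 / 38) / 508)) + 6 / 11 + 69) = -12132835 / 8360789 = -1.45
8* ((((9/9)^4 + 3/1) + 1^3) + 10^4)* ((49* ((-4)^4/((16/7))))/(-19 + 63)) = 9983170.91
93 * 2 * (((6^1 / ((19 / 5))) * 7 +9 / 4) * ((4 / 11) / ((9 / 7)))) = 146258 / 209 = 699.80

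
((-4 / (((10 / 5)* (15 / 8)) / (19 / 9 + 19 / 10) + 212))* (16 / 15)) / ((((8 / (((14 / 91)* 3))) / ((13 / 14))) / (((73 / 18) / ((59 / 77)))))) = -2319064 / 408177045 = -0.01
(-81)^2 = 6561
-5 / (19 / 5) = -25 / 19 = -1.32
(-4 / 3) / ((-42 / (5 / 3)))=10 / 189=0.05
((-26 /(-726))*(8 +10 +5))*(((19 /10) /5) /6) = 5681 /108900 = 0.05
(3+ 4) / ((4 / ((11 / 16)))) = 1.20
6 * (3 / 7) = 18 / 7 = 2.57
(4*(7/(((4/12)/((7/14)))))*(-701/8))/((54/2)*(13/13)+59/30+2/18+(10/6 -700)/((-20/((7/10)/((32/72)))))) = -5299560/121063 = -43.78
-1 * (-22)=22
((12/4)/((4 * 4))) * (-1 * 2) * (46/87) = -23/116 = -0.20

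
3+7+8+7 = 25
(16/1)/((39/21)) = 112/13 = 8.62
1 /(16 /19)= 19 /16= 1.19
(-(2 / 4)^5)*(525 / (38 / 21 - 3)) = 441 / 32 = 13.78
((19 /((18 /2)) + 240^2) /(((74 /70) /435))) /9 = 2630976425 /999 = 2633610.04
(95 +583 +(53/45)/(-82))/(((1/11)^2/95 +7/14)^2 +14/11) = 132228418035670/296996442921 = 445.22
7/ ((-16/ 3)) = -21/ 16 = -1.31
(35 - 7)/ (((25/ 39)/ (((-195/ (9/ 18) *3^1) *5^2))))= -1277640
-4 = -4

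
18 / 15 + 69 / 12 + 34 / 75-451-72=-154679 / 300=-515.60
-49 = -49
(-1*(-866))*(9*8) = 62352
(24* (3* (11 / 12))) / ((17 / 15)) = 990 / 17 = 58.24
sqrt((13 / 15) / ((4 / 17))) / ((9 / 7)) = 7 * sqrt(3315) / 270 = 1.49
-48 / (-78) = 0.62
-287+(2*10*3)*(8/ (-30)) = -303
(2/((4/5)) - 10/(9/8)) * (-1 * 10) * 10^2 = 57500/9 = 6388.89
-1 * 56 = -56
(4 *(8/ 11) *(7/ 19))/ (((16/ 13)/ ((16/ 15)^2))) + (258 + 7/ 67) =816324989/ 3150675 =259.10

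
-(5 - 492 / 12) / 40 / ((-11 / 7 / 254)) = -8001 / 55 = -145.47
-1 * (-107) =107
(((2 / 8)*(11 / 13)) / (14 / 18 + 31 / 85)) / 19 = 8415 / 863512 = 0.01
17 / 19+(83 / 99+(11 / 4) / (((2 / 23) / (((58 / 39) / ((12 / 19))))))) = 9937769 / 130416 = 76.20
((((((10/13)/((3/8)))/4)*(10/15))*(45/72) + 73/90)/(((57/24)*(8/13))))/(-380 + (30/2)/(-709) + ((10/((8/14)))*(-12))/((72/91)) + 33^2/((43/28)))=73107826/6639468585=0.01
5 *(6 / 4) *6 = 45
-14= -14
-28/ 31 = -0.90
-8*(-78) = 624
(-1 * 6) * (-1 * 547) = 3282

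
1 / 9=0.11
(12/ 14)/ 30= 1/ 35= 0.03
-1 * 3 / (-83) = 3 / 83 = 0.04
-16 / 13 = -1.23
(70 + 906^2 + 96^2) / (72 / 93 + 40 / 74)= 476074967 / 754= 631399.16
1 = 1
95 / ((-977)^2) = 95 / 954529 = 0.00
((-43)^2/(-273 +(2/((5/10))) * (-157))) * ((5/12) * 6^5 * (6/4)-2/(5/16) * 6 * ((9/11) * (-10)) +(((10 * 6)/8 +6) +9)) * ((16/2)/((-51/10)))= 2818541640/168487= 16728.54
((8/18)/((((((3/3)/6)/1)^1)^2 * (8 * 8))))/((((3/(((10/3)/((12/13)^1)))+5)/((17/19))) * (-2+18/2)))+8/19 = 86001/201628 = 0.43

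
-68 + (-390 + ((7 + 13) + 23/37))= -16183/37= -437.38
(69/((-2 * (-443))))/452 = 69/400472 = 0.00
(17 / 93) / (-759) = -17 / 70587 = -0.00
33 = 33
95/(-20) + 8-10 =-27/4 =-6.75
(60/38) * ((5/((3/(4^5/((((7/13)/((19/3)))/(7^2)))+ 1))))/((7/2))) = 177049900/399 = 443734.09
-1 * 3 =-3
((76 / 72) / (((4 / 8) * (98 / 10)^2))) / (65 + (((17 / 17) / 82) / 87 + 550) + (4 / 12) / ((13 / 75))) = 14684150 / 412117433679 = 0.00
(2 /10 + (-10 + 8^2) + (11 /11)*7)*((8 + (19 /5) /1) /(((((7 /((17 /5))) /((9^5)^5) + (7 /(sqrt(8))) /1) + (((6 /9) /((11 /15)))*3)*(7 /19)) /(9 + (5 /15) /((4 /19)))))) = -40785774263929791977186052673197148367701726170172663249884 /27168149197376410256096914488046961613621894808741160045 + 2486232822838720235942626031347975781071566705141392291856687*sqrt(2) /950885221908174358963392007081643656476766318305940601575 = 2196.44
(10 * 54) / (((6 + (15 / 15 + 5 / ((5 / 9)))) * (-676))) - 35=-94775 / 2704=-35.05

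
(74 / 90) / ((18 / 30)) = 1.37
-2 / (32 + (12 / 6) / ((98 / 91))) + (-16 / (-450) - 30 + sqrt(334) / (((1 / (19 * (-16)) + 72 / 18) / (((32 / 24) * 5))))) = -533668 / 17775 + 1216 * sqrt(334) / 729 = 0.46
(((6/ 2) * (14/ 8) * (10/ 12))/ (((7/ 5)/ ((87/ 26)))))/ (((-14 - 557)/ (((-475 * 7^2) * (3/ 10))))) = 127.87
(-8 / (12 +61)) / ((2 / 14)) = -56 / 73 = -0.77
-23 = -23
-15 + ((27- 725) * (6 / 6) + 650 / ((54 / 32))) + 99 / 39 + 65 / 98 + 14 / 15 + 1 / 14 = -27828698 / 85995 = -323.61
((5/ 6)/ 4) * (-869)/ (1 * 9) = -4345/ 216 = -20.12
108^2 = 11664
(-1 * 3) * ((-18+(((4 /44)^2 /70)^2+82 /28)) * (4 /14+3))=74605411581 /502186300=148.56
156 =156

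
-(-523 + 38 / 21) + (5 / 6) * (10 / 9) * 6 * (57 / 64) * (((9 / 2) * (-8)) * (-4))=51815 / 42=1233.69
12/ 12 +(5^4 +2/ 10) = 3131/ 5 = 626.20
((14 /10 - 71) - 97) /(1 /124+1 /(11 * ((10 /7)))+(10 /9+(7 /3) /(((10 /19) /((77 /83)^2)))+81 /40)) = -140892560424 /5939601443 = -23.72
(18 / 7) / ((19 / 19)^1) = 18 / 7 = 2.57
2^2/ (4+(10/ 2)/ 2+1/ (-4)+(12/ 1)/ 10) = 0.54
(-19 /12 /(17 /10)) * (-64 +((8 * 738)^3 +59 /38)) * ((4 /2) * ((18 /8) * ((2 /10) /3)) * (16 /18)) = -2606762040553 /51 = -51112981187.31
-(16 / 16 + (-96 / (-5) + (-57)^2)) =-3269.20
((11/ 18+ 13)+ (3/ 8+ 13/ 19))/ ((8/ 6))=20069/ 1824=11.00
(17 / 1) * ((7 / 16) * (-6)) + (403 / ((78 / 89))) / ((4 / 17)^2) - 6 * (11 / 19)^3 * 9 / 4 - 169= 5326641161 / 658464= 8089.49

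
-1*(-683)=683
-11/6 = -1.83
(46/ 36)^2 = 529/ 324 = 1.63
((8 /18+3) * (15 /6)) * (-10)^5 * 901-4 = -775861115.11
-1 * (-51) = 51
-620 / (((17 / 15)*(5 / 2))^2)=-22320 / 289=-77.23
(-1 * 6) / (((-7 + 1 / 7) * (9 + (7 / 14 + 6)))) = 7 / 124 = 0.06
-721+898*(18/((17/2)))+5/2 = 40227/34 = 1183.15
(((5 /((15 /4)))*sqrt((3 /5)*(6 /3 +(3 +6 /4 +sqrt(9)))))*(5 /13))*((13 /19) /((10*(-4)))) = -sqrt(570) /1140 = -0.02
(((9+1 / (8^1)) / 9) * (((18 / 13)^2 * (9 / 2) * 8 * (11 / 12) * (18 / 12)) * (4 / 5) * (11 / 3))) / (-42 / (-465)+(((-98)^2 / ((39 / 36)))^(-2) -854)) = -811549683995904 / 2455340700013981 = -0.33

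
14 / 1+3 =17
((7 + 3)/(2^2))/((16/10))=1.56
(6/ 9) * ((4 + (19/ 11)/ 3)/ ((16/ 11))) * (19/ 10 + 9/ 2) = 604/ 45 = 13.42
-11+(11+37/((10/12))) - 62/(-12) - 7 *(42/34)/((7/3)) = 23389/510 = 45.86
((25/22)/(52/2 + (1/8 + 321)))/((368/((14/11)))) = 175/15456782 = 0.00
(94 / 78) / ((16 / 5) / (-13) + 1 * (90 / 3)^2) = 235 / 175452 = 0.00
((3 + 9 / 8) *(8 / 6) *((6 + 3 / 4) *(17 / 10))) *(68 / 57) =75.29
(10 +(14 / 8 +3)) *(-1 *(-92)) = 1357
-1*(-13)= 13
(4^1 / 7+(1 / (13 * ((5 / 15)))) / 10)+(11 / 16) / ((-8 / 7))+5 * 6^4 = 6479.99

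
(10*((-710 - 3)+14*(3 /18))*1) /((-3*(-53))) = -21320 /477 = -44.70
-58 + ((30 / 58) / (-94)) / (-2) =-316201 / 5452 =-58.00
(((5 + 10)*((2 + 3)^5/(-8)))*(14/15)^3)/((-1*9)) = 42875/81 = 529.32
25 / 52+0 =0.48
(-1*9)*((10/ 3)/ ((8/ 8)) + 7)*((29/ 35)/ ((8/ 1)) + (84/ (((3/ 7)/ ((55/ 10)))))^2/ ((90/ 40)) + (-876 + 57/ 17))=-684749687507/ 14280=-47951658.79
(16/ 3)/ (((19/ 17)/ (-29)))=-7888/ 57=-138.39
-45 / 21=-15 / 7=-2.14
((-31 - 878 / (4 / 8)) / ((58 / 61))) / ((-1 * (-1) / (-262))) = 14279917 / 29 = 492410.93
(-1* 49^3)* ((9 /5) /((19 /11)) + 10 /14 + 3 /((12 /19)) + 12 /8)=-357938679 /380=-941943.89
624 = 624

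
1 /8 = 0.12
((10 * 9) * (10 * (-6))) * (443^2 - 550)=-1056774600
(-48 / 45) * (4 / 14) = -32 / 105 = -0.30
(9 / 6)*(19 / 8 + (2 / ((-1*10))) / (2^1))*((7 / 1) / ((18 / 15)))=637 / 32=19.91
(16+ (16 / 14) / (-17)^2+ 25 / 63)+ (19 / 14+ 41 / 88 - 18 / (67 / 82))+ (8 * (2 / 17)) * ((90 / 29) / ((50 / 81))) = 14410985929 / 15565528440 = 0.93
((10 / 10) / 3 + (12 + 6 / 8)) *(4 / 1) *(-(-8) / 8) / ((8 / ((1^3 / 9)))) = 157 / 216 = 0.73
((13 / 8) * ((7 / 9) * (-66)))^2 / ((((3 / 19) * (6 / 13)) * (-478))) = -247494247 / 1238976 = -199.76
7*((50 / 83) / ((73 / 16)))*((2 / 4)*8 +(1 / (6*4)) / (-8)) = 134225 / 36354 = 3.69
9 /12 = 3 /4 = 0.75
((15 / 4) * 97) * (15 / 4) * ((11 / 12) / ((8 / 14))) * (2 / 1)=4376.37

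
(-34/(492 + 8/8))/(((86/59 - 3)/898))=105964/2639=40.15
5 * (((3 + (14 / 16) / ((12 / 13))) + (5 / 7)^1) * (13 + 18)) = 485615 / 672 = 722.64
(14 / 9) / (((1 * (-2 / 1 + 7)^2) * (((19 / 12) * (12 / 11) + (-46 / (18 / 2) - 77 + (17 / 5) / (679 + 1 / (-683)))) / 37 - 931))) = -377497384 / 5661484395065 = -0.00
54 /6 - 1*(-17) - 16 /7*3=134 /7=19.14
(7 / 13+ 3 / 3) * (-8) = -160 / 13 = -12.31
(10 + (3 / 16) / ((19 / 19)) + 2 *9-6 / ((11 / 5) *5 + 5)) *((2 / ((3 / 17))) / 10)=1513 / 48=31.52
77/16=4.81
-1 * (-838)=838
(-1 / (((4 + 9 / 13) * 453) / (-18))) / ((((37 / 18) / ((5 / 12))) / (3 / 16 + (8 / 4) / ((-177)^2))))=6111235 / 18981586672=0.00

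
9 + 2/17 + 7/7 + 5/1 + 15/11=3082/187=16.48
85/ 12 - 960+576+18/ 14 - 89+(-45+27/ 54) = -42767/ 84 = -509.13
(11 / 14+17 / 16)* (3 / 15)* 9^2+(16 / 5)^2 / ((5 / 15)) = 169851 / 2800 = 60.66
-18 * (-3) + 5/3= 167/3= 55.67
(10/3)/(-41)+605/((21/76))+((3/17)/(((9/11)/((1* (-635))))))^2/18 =43421821235/13436766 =3231.57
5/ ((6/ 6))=5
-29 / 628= -0.05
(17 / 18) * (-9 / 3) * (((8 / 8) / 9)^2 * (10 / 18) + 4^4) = -3172693 / 4374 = -725.35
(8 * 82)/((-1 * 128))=-41/8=-5.12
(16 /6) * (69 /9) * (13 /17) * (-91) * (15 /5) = -4268.08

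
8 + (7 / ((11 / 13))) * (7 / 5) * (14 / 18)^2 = 66853 / 4455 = 15.01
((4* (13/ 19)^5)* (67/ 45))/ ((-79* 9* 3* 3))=-99506524/ 713005087545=-0.00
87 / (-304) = -87 / 304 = -0.29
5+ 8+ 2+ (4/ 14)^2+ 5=984/ 49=20.08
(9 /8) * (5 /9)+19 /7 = 187 /56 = 3.34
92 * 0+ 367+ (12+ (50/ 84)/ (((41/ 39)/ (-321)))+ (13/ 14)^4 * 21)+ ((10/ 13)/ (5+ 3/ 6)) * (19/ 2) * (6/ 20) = 6861901261/ 32176144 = 213.26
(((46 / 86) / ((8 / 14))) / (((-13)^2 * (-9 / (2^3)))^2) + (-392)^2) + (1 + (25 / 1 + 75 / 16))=153694.69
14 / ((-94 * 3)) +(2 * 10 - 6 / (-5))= 14911 / 705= 21.15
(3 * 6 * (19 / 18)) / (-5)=-19 / 5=-3.80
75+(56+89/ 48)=6377/ 48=132.85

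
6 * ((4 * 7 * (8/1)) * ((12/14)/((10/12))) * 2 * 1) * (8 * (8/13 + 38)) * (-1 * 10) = -111034368/13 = -8541105.23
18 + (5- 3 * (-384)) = 1175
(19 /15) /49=19 /735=0.03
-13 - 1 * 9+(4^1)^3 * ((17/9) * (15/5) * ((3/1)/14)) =390/7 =55.71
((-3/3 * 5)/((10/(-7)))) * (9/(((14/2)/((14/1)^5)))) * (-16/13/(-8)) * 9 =43563744/13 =3351057.23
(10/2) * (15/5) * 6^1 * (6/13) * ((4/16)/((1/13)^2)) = 1755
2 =2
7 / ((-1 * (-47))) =7 / 47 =0.15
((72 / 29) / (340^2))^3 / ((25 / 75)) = 2187 / 73586396292625000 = 0.00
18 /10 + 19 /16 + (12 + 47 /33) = 43327 /2640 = 16.41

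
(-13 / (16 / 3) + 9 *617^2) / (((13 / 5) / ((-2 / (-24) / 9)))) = 91365295 / 7488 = 12201.56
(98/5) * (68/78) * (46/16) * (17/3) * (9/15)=325703/1950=167.03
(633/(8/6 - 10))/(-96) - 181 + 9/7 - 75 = -1479025/5824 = -253.95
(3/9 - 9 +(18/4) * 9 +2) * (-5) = -1015/6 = -169.17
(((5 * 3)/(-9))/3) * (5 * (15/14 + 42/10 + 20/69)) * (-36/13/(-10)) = -26861/6279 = -4.28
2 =2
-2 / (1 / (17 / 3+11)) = -100 / 3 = -33.33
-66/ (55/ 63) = -378/ 5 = -75.60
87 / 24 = 29 / 8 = 3.62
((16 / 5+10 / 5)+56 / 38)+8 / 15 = 2054 / 285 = 7.21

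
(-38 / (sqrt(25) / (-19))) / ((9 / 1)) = 722 / 45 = 16.04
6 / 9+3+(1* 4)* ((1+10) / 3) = 55 / 3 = 18.33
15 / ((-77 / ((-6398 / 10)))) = 1371 / 11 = 124.64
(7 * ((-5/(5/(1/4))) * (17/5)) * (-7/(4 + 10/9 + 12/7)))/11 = 0.55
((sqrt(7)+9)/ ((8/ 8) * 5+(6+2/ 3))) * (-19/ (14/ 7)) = -513/ 70 - 57 * sqrt(7)/ 70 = -9.48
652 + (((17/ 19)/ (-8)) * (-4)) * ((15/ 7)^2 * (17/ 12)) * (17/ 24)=38971593/ 59584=654.06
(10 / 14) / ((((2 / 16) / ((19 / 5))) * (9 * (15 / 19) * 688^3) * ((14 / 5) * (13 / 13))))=361 / 107712267264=0.00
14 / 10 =7 / 5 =1.40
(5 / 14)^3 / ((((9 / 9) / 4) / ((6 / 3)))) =125 / 343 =0.36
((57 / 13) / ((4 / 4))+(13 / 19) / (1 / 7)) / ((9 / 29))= 65714 / 2223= 29.56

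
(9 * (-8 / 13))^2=5184 / 169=30.67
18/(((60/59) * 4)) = 177/40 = 4.42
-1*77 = -77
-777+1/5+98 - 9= -3439/5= -687.80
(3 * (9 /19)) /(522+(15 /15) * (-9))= 1 /361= 0.00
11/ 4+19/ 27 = 373/ 108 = 3.45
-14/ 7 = -2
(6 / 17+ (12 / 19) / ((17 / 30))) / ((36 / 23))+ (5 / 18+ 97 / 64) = 508091 / 186048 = 2.73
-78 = -78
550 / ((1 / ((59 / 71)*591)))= 19177950 / 71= 270111.97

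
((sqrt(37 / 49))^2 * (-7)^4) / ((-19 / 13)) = -1240.47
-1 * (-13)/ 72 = 13/ 72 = 0.18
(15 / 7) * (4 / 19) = 60 / 133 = 0.45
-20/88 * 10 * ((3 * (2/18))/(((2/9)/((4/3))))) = -50/11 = -4.55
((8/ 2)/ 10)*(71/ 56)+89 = 12531/ 140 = 89.51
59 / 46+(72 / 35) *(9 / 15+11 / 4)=65801 / 8050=8.17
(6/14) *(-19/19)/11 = -3/77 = -0.04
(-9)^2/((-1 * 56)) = -81/56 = -1.45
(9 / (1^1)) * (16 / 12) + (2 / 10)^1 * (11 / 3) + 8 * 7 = 1031 / 15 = 68.73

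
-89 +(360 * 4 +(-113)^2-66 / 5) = 70534 / 5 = 14106.80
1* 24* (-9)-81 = -297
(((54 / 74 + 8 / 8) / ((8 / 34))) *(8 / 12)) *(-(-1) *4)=2176 / 111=19.60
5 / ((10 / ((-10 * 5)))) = -25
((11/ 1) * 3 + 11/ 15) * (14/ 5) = 7084/ 75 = 94.45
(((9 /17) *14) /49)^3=5832 /1685159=0.00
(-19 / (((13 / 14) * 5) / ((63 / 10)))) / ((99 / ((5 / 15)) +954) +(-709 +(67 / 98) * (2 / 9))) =-3695139 / 77703925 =-0.05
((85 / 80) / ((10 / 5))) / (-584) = -17 / 18688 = -0.00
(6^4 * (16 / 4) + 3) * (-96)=-497952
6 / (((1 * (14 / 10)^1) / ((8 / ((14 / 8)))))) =19.59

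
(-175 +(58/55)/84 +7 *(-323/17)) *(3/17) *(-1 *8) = 2845804/6545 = 434.81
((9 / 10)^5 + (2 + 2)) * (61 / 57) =28001989 / 5700000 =4.91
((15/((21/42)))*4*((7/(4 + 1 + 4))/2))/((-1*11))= -140/33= -4.24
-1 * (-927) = 927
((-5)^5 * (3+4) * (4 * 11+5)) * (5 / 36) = -5359375 / 36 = -148871.53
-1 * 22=-22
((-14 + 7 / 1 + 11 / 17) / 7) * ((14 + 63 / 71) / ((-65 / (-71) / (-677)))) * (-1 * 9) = -99364644 / 1105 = -89922.75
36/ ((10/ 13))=234/ 5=46.80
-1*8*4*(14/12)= -112/3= -37.33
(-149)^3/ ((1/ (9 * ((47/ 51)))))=-466420809/ 17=-27436518.18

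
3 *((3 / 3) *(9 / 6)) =9 / 2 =4.50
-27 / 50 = -0.54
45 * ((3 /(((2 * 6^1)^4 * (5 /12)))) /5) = 1 /320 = 0.00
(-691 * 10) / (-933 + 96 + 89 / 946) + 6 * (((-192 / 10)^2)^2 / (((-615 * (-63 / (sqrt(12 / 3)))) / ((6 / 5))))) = 208630721711108 / 3550337984375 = 58.76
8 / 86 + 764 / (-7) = -32824 / 301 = -109.05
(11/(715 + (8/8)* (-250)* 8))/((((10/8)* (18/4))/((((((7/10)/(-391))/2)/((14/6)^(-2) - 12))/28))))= -539/130909439250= -0.00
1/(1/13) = 13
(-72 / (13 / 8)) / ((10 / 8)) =-2304 / 65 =-35.45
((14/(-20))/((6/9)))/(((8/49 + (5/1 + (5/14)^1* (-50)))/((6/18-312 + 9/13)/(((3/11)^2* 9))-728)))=-32304083/327483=-98.64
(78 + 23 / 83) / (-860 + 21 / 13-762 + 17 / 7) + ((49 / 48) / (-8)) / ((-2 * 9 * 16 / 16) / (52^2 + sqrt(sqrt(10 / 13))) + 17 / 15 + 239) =-93225347536774570208130069873966823 / 1905994828026477663321636595080720768-96694255008225 * sqrt(130) / 623872016212362441598706360576 + 35760701025 * 10^(3 / 4) * 13^(1 / 4) / 623872016212362441598706360576 + 261454017499805025 * 10^(1 / 4) * 13^(3 / 4) / 623872016212362441598706360576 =-0.05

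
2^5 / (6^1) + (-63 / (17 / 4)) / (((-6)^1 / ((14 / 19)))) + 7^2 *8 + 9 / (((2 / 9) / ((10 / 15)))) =412943 / 969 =426.15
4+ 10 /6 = 17 /3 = 5.67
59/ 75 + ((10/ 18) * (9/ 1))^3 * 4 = 37559/ 75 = 500.79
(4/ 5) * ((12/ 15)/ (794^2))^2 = 4/ 3105074610125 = 0.00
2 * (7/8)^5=16807/16384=1.03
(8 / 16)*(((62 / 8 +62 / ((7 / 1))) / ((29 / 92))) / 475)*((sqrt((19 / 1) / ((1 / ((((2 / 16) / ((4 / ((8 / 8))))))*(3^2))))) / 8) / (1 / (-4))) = -6417*sqrt(38) / 617120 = -0.06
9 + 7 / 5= 52 / 5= 10.40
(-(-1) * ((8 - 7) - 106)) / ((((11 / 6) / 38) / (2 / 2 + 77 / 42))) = -6166.36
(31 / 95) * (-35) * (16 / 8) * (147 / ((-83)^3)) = 63798 / 10863953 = 0.01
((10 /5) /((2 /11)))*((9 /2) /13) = 99 /26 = 3.81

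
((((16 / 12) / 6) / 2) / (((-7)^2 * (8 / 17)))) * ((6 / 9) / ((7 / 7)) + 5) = 289 / 10584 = 0.03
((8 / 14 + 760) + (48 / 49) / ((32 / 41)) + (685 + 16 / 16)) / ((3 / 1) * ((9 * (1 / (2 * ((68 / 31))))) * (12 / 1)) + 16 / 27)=19.45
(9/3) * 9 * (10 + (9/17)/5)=23193/85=272.86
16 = 16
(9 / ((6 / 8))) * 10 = 120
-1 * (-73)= 73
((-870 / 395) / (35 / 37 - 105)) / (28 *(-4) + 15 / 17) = -54723 / 287269675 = -0.00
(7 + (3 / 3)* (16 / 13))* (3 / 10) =2.47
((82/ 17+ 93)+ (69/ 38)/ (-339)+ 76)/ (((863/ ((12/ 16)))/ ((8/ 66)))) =1153489/ 62997274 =0.02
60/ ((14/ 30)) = 900/ 7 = 128.57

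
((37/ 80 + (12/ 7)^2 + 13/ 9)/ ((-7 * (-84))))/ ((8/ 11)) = 1880527/ 165957120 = 0.01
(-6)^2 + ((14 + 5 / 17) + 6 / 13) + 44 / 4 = 61.76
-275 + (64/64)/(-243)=-66826/243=-275.00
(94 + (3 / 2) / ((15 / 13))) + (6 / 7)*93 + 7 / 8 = 49249 / 280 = 175.89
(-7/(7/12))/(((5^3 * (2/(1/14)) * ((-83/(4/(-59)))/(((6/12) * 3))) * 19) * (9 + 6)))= -6/407063125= -0.00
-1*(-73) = 73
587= 587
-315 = -315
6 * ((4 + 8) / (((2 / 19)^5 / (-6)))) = -33427336.50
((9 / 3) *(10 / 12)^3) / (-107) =-0.02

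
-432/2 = -216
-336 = -336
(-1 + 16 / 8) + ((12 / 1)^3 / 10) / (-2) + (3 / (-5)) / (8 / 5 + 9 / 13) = -63818 / 745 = -85.66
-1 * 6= -6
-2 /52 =-0.04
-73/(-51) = 73/51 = 1.43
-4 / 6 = -0.67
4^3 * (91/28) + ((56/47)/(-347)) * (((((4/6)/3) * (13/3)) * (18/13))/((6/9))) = 207.99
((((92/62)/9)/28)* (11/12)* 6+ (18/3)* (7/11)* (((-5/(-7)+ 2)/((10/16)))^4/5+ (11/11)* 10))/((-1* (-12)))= 4077125484811/157900050000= 25.82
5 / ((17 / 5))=25 / 17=1.47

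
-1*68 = -68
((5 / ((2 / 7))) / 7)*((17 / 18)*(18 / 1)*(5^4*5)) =265625 / 2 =132812.50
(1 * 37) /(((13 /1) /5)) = 185 /13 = 14.23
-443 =-443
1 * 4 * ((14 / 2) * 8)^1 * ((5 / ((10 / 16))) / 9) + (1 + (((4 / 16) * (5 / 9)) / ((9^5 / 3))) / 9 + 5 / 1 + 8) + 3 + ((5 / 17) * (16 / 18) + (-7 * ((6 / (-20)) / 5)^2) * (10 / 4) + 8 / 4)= 5916950918317 / 27103491000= 218.31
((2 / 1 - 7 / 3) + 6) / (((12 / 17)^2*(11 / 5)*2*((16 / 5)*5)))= 0.16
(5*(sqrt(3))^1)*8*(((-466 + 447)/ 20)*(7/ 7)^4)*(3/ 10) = -57*sqrt(3)/ 5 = -19.75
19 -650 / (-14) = 458 / 7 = 65.43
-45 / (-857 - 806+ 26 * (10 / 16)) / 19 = 180 / 125153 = 0.00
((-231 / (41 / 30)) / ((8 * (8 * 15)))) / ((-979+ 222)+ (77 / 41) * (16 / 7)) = 77 / 329184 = 0.00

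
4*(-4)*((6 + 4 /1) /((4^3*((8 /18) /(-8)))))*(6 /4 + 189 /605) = 19737 /242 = 81.56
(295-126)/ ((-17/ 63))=-10647/ 17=-626.29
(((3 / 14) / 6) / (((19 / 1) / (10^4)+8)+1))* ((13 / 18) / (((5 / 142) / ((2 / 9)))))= 923000 / 51040773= 0.02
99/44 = 2.25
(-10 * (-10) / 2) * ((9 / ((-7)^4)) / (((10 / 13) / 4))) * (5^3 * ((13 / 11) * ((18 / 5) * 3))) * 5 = 205335000 / 26411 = 7774.60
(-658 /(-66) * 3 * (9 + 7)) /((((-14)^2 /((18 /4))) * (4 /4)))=846 /77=10.99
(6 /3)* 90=180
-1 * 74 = -74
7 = 7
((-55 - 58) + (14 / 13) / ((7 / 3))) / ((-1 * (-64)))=-1463 / 832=-1.76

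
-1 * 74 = -74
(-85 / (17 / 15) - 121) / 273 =-0.72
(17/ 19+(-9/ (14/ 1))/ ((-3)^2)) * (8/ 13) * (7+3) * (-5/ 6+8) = 62780/ 1729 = 36.31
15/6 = 5/2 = 2.50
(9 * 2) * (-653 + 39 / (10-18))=-47367 / 4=-11841.75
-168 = -168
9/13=0.69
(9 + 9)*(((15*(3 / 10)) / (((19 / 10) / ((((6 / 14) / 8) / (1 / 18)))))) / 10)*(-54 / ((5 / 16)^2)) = -7558272 / 3325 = -2273.16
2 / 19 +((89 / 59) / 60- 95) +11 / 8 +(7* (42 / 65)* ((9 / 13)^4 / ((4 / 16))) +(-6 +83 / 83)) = -942371968621 / 9989266872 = -94.34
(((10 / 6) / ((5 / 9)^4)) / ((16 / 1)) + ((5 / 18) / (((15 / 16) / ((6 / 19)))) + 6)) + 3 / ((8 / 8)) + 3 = 4509977 / 342000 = 13.19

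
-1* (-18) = 18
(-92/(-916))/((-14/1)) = -23/3206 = -0.01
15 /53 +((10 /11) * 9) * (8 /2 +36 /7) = 306435 /4081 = 75.09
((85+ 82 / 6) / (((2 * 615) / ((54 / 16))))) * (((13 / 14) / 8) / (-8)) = -0.00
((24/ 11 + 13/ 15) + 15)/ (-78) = -0.23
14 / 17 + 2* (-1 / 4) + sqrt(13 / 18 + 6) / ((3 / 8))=11 / 34 + 44* sqrt(2) / 9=7.24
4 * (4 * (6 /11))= 96 /11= 8.73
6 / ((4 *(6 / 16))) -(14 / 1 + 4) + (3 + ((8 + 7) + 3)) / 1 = 7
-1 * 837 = -837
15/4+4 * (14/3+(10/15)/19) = 5143/228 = 22.56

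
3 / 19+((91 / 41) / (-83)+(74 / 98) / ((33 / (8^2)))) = 166819936 / 104550369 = 1.60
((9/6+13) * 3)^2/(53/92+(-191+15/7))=-1218609/121253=-10.05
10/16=5/8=0.62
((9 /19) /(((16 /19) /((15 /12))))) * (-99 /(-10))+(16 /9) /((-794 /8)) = 3175351 /457344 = 6.94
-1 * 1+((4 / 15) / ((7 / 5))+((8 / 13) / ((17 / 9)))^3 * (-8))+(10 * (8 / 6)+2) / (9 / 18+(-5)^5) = -1545463176433 / 1416467585169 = -1.09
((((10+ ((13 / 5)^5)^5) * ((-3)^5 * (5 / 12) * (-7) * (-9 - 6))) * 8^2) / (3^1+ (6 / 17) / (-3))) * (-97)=6462978032048999829704690671443888 / 11920928955078125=542153892234704963.63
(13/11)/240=13/2640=0.00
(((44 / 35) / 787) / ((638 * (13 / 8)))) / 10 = 8 / 51922325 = 0.00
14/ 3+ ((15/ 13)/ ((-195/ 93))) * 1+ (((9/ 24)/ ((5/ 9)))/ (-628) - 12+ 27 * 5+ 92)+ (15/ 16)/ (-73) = 203703126773/ 929716320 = 219.10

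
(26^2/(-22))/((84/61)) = -22.31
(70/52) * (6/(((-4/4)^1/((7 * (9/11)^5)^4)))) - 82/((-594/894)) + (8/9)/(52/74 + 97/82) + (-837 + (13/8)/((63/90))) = -13380958090675090534904109753427/12608677714026059962205105196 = -1061.25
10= 10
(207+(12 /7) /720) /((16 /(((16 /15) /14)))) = 86941 /88200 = 0.99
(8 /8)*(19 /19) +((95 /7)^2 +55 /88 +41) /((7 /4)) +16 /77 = 982801 /7546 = 130.24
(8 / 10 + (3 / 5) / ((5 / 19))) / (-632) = -77 / 15800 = -0.00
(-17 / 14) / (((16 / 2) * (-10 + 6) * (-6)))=-17 / 2688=-0.01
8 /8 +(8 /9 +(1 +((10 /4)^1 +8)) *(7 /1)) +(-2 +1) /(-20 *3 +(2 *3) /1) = 2225 /27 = 82.41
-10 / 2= -5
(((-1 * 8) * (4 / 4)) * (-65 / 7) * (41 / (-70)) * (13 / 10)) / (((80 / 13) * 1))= -90077 / 9800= -9.19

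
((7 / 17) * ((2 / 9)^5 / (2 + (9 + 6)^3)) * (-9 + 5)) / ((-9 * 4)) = 224 / 30509496369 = 0.00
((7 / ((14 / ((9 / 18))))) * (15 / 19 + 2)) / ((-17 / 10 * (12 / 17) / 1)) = -265 / 456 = -0.58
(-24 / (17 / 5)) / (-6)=20 / 17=1.18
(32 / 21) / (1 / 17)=544 / 21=25.90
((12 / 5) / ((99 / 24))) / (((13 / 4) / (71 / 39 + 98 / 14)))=44032 / 27885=1.58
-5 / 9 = -0.56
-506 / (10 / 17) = -4301 / 5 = -860.20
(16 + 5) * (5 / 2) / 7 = 15 / 2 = 7.50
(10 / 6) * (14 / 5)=14 / 3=4.67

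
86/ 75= 1.15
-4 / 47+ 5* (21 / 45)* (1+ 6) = 2291 / 141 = 16.25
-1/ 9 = -0.11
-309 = -309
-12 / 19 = -0.63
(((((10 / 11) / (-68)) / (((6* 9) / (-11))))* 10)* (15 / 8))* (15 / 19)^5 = 10546875 / 673498928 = 0.02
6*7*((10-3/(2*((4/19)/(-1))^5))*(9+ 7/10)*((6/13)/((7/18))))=1758564.93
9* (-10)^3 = -9000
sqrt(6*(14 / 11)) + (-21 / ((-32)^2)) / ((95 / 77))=-1617 / 97280 + 2*sqrt(231) / 11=2.75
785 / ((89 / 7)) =5495 / 89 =61.74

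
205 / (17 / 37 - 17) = -7585 / 612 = -12.39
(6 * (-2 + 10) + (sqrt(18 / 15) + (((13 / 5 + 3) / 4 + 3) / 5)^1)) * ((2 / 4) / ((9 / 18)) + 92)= 93 * sqrt(30) / 5 + 113646 / 25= 4647.72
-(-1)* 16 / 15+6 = 106 / 15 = 7.07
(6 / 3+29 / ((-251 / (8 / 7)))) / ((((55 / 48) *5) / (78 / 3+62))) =1260288 / 43925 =28.69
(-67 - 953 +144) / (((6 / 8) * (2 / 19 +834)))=-1.40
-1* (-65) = 65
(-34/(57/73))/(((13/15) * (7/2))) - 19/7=-29513/1729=-17.07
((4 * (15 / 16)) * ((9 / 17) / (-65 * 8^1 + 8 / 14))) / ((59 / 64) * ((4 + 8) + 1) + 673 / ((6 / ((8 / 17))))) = -252 / 4270381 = -0.00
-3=-3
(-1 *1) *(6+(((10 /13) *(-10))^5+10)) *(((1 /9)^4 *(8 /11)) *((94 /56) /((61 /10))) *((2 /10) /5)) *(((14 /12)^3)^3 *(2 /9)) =56413476384296143 /1930420239650957340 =0.03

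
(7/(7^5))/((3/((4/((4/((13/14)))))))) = 13/100842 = 0.00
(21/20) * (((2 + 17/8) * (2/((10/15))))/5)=2079/800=2.60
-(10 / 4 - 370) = 735 / 2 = 367.50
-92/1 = -92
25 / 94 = 0.27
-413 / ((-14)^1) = 59 / 2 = 29.50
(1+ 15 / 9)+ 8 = 32 / 3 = 10.67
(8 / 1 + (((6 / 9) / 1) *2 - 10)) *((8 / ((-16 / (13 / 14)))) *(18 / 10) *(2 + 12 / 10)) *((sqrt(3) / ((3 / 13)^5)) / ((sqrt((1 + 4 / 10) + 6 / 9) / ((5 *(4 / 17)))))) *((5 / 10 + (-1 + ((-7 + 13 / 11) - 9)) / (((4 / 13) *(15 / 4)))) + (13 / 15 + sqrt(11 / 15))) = -314553488912 *sqrt(155) / 82172475 + 154457888 *sqrt(1023) / 1494045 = -44351.18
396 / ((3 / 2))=264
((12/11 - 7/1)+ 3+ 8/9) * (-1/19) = 200/1881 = 0.11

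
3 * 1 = 3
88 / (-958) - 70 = -33574 / 479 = -70.09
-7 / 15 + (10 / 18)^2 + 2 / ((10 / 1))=17 / 405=0.04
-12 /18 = -2 /3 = -0.67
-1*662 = -662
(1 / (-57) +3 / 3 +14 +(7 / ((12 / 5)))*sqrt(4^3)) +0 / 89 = 728 / 19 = 38.32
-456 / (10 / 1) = -228 / 5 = -45.60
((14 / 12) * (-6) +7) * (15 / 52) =0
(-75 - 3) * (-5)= 390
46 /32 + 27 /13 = 731 /208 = 3.51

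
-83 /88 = -0.94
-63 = -63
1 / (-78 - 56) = -1 / 134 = -0.01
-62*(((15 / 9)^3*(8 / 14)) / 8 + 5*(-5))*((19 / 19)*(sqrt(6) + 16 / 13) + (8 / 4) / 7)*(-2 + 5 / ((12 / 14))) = 152920675 / 17199 + 6648725*sqrt(6) / 1134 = 23252.79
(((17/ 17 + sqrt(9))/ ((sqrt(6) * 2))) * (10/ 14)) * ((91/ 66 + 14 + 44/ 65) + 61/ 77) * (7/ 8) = 505943 * sqrt(6)/ 144144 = 8.60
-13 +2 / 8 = -51 / 4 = -12.75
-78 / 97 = -0.80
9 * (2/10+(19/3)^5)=91709.17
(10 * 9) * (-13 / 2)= -585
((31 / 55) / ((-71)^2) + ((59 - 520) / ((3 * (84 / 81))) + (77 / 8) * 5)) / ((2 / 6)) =-4660374087 / 15526280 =-300.16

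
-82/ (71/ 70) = -5740/ 71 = -80.85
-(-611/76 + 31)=-1745/76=-22.96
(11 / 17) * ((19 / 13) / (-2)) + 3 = 1117 / 442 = 2.53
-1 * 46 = -46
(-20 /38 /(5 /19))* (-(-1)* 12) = -24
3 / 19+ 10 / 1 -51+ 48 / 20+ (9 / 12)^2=-57577 / 1520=-37.88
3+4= 7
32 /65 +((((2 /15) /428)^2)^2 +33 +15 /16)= 2970148039949743 /86266762408125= 34.43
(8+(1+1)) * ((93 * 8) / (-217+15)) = -3720 / 101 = -36.83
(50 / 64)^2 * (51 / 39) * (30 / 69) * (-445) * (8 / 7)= -23640625 / 133952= -176.49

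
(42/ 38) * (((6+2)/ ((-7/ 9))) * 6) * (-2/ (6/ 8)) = 3456/ 19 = 181.89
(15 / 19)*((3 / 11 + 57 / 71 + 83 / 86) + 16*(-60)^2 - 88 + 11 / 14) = 202809643485 / 4466539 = 45406.44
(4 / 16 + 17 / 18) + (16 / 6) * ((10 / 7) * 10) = 9901 / 252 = 39.29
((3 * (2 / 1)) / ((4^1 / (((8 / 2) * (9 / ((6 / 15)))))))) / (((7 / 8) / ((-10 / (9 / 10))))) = -12000 / 7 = -1714.29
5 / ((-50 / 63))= -63 / 10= -6.30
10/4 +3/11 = 61/22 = 2.77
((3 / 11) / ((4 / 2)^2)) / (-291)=-1 / 4268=-0.00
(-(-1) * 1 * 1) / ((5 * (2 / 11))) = 11 / 10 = 1.10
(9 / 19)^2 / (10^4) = 0.00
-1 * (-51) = 51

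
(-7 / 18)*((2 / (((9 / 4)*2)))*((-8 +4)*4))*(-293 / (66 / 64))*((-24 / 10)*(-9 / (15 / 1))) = -8400896 / 7425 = -1131.43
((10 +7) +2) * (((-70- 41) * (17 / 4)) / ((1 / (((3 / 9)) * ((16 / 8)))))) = -11951 / 2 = -5975.50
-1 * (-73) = 73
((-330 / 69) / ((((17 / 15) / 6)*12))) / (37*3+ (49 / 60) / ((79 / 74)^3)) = -6101357625 / 322916706239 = -0.02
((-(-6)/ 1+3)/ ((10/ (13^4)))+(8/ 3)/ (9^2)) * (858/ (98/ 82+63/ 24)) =2929763942248/ 507465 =5773332.04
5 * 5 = 25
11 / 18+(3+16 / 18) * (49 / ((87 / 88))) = 302797 / 1566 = 193.36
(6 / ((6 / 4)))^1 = 4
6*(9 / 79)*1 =54 / 79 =0.68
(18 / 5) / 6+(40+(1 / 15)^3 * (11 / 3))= 411086 / 10125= 40.60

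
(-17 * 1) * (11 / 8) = -187 / 8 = -23.38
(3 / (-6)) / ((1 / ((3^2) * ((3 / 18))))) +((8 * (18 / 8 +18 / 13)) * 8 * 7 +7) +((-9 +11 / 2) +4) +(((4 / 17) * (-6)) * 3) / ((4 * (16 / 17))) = 169929 / 104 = 1633.93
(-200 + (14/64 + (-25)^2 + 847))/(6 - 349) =-40711/10976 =-3.71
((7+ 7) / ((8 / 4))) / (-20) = -7 / 20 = -0.35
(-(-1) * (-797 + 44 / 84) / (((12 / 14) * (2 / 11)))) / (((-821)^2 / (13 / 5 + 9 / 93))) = -19226537 / 940287195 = -0.02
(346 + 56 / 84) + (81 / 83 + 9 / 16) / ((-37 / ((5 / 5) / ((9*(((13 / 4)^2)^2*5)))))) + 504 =1119190192664 / 1315662465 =850.67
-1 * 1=-1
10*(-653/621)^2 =4264090/385641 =11.06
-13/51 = -0.25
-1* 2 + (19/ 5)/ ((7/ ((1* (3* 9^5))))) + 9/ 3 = 3365828/ 35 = 96166.51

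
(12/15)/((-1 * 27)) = -4/135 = -0.03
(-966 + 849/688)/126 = -73751/9632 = -7.66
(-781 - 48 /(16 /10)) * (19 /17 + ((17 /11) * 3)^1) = -872636 /187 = -4666.50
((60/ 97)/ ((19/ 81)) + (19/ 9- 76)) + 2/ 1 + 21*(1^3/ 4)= -4246397/ 66348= -64.00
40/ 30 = 4/ 3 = 1.33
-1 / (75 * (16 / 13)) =-13 / 1200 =-0.01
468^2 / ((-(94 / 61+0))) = -142132.60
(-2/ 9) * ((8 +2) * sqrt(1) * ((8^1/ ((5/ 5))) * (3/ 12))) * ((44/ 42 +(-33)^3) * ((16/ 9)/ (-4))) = -120744800/ 1701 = -70984.60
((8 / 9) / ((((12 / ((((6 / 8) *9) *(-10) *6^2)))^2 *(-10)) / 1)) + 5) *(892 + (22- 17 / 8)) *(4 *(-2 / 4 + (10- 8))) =-19915350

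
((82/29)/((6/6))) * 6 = 492/29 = 16.97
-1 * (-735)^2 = -540225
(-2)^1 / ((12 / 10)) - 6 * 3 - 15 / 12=-251 / 12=-20.92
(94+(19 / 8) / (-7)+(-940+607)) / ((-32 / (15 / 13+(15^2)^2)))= 24233655 / 64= 378650.86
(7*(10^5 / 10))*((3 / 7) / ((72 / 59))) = 73750 / 3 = 24583.33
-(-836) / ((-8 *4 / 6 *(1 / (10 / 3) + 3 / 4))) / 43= -1045 / 301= -3.47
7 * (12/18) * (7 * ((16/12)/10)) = 196/45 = 4.36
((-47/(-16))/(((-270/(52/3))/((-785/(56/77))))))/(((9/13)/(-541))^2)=124298180.35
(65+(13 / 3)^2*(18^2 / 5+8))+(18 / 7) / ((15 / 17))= 90401 / 63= 1434.94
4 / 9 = 0.44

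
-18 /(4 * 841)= -0.01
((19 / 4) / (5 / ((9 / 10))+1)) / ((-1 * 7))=-171 / 1652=-0.10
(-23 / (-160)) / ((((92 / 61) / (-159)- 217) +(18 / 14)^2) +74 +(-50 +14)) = -10930773 / 13486210880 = -0.00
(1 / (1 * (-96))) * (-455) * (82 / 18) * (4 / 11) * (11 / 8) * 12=18655 / 144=129.55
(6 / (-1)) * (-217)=1302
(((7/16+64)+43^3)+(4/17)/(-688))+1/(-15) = 13960001239/175440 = 79571.37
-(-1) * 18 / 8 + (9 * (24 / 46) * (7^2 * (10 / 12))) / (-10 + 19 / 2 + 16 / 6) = 108531 / 1196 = 90.74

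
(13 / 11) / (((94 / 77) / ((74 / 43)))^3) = 27329268967 / 8254655261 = 3.31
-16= -16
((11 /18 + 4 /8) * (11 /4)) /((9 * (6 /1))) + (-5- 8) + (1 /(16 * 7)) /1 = -352025 /27216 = -12.93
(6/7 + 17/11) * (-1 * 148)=-27380/77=-355.58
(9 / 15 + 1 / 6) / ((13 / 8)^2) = 736 / 2535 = 0.29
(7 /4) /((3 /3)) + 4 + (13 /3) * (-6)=-81 /4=-20.25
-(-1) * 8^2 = 64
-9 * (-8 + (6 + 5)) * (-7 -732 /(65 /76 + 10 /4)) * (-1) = -516753 /85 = -6079.45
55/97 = 0.57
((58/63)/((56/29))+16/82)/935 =48593/67622940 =0.00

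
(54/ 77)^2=2916/ 5929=0.49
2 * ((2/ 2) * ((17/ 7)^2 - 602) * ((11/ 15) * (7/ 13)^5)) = -220411114/ 5569395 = -39.58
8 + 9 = 17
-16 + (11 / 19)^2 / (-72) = -415993 / 25992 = -16.00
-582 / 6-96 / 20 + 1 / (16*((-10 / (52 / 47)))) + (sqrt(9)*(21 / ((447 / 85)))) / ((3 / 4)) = -24043753 / 280120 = -85.83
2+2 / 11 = 24 / 11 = 2.18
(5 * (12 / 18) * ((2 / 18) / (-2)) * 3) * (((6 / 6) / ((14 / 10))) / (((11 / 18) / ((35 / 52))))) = -125 / 286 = -0.44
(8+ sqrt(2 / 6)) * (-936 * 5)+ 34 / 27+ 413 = -999695 / 27-1560 * sqrt(3) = -39727.74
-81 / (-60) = 27 / 20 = 1.35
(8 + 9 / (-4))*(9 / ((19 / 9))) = 1863 / 76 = 24.51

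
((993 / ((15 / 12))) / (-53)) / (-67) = 3972 / 17755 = 0.22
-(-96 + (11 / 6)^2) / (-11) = -3335 / 396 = -8.42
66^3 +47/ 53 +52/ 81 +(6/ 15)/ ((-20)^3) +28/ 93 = 765221473646917/ 2661660000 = 287497.83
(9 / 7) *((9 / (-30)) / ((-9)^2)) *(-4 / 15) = 2 / 1575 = 0.00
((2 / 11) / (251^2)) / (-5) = -0.00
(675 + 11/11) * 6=4056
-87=-87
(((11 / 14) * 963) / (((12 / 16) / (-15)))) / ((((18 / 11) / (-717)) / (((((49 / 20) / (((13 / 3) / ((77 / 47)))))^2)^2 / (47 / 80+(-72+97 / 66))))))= -718350574153986159002001 / 10293706761940643600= -69785.41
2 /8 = 1 /4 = 0.25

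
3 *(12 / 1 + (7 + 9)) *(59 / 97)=4956 / 97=51.09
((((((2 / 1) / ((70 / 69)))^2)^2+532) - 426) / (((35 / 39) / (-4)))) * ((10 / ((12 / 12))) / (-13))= 4361600904 / 10504375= 415.22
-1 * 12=-12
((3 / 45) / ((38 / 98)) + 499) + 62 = 159934 / 285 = 561.17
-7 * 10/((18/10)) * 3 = -350/3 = -116.67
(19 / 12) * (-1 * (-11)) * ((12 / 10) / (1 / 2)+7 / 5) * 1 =3971 / 60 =66.18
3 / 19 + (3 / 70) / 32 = 6777 / 42560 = 0.16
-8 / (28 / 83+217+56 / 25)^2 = -34445000 / 207592318129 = -0.00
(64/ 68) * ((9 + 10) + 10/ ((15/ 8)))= 1168/ 51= 22.90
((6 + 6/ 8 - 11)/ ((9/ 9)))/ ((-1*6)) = 17/ 24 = 0.71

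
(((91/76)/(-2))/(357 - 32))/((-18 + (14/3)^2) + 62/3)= -63/836000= -0.00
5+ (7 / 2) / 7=5.50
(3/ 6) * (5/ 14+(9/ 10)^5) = 663343/ 1400000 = 0.47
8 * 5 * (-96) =-3840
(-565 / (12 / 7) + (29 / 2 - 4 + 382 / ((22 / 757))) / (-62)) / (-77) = 1108435 / 157542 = 7.04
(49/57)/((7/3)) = 7/19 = 0.37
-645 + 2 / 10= -3224 / 5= -644.80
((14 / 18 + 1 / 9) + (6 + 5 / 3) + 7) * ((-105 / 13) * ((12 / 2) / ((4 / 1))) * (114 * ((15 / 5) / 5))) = -167580 / 13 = -12890.77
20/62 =10/31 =0.32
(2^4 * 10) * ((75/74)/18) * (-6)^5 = -2592000/37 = -70054.05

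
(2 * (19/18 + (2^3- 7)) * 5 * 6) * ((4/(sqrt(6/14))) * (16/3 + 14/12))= 9620 * sqrt(21)/9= 4898.26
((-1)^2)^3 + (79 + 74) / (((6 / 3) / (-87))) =-13309 / 2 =-6654.50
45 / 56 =0.80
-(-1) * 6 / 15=2 / 5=0.40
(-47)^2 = 2209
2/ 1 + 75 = 77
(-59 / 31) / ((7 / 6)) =-354 / 217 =-1.63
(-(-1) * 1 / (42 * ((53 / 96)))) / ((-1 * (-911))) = 16 / 337981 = 0.00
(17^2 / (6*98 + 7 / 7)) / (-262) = -289 / 154318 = -0.00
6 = 6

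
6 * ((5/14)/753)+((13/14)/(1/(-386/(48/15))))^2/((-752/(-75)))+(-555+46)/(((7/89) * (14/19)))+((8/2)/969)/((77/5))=-190077273197510341/25237368532992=-7531.58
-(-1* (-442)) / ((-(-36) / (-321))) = 23647 / 6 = 3941.17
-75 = -75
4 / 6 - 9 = -25 / 3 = -8.33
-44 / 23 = -1.91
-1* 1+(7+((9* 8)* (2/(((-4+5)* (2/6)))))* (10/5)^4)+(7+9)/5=34606/5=6921.20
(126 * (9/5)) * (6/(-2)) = -680.40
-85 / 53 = -1.60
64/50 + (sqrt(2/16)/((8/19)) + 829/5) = 19* sqrt(2)/32 + 4177/25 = 167.92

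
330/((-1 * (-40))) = 33/4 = 8.25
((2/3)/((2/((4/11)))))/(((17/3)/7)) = 28/187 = 0.15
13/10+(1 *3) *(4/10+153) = 923/2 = 461.50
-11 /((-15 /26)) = 286 /15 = 19.07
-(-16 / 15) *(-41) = -656 / 15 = -43.73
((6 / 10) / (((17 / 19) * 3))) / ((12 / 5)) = 19 / 204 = 0.09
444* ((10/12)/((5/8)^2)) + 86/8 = 19159/20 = 957.95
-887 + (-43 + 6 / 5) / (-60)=-265891 / 300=-886.30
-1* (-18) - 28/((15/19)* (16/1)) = 947/60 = 15.78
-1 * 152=-152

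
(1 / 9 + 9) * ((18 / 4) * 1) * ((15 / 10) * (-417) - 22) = -53095 / 2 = -26547.50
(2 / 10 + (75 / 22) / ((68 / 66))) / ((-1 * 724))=-1193 / 246160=-0.00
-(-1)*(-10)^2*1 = 100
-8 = -8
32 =32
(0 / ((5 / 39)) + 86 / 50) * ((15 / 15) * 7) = 301 / 25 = 12.04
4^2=16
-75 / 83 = -0.90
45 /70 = 9 /14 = 0.64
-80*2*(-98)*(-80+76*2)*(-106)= -119669760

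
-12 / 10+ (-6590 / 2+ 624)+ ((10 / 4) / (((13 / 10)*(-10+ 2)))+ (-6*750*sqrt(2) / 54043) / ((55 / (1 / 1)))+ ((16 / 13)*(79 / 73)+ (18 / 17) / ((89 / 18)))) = -153398755061 / 57433480 - 900*sqrt(2) / 594473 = -2670.90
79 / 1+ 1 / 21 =1660 / 21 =79.05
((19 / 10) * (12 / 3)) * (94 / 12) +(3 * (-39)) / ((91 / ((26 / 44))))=135767 / 2310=58.77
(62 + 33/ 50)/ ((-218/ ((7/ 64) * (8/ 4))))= -21931/ 348800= -0.06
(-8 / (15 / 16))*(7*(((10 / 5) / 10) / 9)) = -896 / 675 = -1.33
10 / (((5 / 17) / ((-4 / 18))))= -68 / 9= -7.56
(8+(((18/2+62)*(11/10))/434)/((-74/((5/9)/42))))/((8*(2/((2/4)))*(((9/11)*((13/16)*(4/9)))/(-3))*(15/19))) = -40595488483/12625441920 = -3.22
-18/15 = -6/5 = -1.20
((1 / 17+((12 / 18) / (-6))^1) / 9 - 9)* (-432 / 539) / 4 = 49604 / 27489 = 1.80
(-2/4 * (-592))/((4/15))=1110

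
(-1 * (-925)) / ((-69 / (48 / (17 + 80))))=-14800 / 2231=-6.63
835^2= 697225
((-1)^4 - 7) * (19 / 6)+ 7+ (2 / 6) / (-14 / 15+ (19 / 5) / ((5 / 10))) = -11.95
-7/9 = -0.78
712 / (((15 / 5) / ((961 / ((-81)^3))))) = -684232 / 1594323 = -0.43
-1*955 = -955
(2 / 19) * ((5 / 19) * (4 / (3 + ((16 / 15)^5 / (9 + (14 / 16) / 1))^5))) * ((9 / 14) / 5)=27971736833307212331072092056274414062500 / 5890486548953902603460269758030911874788861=0.00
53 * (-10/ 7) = -530/ 7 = -75.71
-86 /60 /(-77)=43 /2310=0.02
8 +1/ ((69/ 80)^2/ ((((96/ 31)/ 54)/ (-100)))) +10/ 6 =12839393/ 1328319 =9.67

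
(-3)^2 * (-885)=-7965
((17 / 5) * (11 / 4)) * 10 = 187 / 2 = 93.50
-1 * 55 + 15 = -40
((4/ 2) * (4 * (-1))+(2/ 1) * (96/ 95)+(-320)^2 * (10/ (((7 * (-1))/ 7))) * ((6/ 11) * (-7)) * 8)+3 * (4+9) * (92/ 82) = 1340130898562/ 42845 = 31278583.23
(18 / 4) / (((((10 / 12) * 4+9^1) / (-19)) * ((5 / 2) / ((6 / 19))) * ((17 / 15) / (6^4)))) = -629856 / 629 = -1001.36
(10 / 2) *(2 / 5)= 2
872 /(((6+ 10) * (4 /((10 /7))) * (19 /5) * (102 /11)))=0.55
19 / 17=1.12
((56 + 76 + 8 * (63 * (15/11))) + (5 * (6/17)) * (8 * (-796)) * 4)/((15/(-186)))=547228.31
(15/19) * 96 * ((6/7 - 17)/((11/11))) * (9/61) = -1464480/8113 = -180.51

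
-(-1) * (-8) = -8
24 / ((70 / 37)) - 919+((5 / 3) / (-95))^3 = -5874507188 / 6481755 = -906.31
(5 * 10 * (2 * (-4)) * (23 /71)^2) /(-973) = 211600 /4904893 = 0.04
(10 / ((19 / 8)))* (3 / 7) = 240 / 133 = 1.80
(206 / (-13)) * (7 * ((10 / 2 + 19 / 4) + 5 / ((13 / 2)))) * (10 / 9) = -1971935 / 1521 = -1296.47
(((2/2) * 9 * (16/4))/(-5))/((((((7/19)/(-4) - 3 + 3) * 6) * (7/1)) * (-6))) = -0.31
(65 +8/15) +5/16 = 15803/240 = 65.85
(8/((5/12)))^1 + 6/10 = 99/5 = 19.80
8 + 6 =14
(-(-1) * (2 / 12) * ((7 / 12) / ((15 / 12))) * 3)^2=49 / 900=0.05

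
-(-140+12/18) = 418/3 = 139.33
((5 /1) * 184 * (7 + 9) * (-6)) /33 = -29440 /11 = -2676.36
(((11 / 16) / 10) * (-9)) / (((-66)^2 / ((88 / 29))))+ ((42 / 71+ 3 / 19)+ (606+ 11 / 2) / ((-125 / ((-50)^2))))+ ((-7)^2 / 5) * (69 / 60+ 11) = -189504956157 / 15648400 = -12110.18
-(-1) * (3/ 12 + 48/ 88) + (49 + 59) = 4787/ 44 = 108.80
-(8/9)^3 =-512/729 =-0.70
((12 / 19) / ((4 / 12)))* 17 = 612 / 19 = 32.21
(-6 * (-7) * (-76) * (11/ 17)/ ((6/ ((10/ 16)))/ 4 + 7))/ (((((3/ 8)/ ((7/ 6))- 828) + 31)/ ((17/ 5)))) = 983136/ 1048429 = 0.94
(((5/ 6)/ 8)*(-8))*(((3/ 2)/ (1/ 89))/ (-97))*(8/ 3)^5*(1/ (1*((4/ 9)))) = 911360/ 2619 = 347.98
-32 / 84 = -8 / 21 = -0.38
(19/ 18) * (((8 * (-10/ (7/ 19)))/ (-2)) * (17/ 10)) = 12274/ 63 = 194.83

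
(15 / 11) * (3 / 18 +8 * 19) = 415 / 2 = 207.50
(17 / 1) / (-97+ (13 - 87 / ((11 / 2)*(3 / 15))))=-187 / 1794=-0.10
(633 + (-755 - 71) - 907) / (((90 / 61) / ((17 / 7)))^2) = -11829059 / 3969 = -2980.36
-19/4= -4.75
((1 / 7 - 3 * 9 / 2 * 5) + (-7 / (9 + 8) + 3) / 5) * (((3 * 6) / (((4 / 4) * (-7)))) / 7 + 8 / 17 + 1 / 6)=-35766037 / 1982540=-18.04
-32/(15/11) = -352/15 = -23.47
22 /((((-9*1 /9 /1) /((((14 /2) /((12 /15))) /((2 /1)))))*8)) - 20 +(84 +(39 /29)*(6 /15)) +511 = 2614671 /4640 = 563.51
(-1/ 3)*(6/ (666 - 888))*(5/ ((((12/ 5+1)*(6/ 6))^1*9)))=25/ 16983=0.00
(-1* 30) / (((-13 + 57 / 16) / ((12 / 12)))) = 480 / 151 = 3.18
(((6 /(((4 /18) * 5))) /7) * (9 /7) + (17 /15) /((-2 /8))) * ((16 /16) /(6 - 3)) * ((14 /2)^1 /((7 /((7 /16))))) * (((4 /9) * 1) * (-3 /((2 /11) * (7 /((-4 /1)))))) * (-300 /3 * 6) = 572660 /441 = 1298.55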